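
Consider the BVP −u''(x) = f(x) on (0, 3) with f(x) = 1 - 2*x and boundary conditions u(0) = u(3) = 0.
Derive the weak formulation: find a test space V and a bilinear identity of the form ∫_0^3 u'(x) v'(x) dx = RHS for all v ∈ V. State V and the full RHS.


V = H^1_0(0, 3) (so v(0) = v(3) = 0); weak form: ∫_0^3 u'v' dx = ∫_0^3 (1 - 2*x) v dx for all v ∈ V.

Multiply both sides by a test function v and integrate from 0 to 3:
  ∫_0^3 −u''(x) v(x) dx = ∫_0^3 f(x) v(x) dx.
Integrate the LHS by parts once:
  ∫_0^3 −u'' v dx = −[u'(x) v(x)]_0^3 + ∫_0^3 u'(x) v'(x) dx.
Thus ∫_0^3 u'(x) v'(x) dx = ∫_0^3 f(x) v(x) dx + [u'(x) v(x)]_0^3.
Choose V so that boundary terms are either known or forced to vanish.
u is Dirichlet: u(0) = u(3) = 0. Let V = H^1_0(0, 3); then v(0) = v(3) = 0, and [u' v]_0^3 = 0.
Weak formulation: find u (satisfying any essential BC) such that ∫_0^3 u'(x) v'(x) dx = ∫_0^3 f v dx for all v ∈ V.
Substituting f(x) = 1 - 2*x, the right-hand side is ∫_0^3 (1 - 2*x) v dx.


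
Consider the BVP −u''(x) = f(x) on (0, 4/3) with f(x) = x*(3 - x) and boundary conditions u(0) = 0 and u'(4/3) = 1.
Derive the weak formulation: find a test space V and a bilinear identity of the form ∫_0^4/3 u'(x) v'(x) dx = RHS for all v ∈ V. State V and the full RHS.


V = {v ∈ H^1(0, 4/3) : v(0) = 0} (test functions vanish at x = 0 where u is specified); weak form: ∫_0^4/3 u'v' dx = ∫_0^4/3 (x*(3 - x)) v dx + v(4/3) for all v ∈ V.

Multiply both sides by a test function v and integrate from 0 to 4/3:
  ∫_0^4/3 −u''(x) v(x) dx = ∫_0^4/3 f(x) v(x) dx.
Integrate the LHS by parts once:
  ∫_0^4/3 −u'' v dx = −[u'(x) v(x)]_0^4/3 + ∫_0^4/3 u'(x) v'(x) dx.
Thus ∫_0^4/3 u'(x) v'(x) dx = ∫_0^4/3 f(x) v(x) dx + [u'(x) v(x)]_0^4/3.
Choose V so that boundary terms are either known or forced to vanish.
Mixed BC: u(0) = 0 (Dirichlet) and u'(4/3) = 1 (Neumann). Define V = {v ∈ H^1(0, 4/3) : v(0) = 0}. Then [u' v]_0^4/3 = u'(4/3)·v(4/3) − u'(0)·0 = v(4/3).
Weak formulation: find u (satisfying any essential BC) such that ∫_0^4/3 u'(x) v'(x) dx = ∫_0^4/3 f v dx + v(4/3) for all v ∈ V (Dirichlet at 0 absorbed into V; Neumann datum at x = 4/3 contributes the boundary term).
Substituting f(x) = x*(3 - x), the right-hand side is ∫_0^4/3 (x*(3 - x)) v dx + v(4/3).


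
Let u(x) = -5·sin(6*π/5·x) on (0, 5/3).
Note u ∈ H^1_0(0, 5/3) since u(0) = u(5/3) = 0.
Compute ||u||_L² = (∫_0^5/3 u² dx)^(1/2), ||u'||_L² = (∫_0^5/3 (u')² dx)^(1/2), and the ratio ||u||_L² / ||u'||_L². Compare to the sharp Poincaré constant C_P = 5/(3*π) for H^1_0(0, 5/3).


||u||_L² / ||u'||_L² = 5/(6*π) < C_P = 5/(3*π).

u(x) = -5·sin(6*π/5·x), so u'(x) = -6*π*cos(6*π*x/5).
Writing u(x) = A·sin(kπx/L) with A = -5 and k = 2, use ∫_0^L sin²(kπx/L) dx = L/2 and ∫_0^L cos²(kπx/L) dx = L/2.
u² = 25·sin²(6*π/5·x) and (u')² = 36*π^2·cos²(6*π/5·x), and each of sin², cos² integrates to L/2 = 5/6 over (0, 5/3).
∫_0^5/3 u² dx = 125/6, so ||u||_L² = 5*sqrt(30)/6.
∫_0^5/3 (u')² dx = 30*π^2, so ||u'||_L² = sqrt(30)*π.
Ratio ||u||_L² / ||u'||_L² = 5/(6*π).
Sharp Poincaré constant on H^1_0(0, 5/3) is C_P = L/π = 5/(3*π), achieved by sin(3*π/5·x).
This is the k = 2 harmonic; the ratio L/(kπ) is strictly less than C_P = L/π, consistent with the sharp inequality ||u||_L² ≤ C_P ||u'||_L².


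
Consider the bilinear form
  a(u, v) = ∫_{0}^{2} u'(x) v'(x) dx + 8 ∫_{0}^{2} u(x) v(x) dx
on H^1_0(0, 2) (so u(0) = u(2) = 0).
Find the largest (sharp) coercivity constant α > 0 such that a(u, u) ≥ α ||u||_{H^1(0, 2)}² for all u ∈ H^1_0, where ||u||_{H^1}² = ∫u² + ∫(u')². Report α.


α = 1

Coercivity of a(·,·) on H^1_0(0, 2) means a(u, u) ≥ α ||u||_{H^1}² for every u ∈ H^1_0.
The interval has length L = 2, and Poincaré/coercivity depend only on L. Here a(u, u) = ∫(u')² + (8)·∫u².
Here c = 8 ≥ 1, so a(u,u) = ∫(u')² + c∫u² ≥ ∫(u')² + ∫u² = ||u||_{H^1}², i.e. α = 1 works. No larger α is possible: a(u,u) ≥ α||u||_{H^1}² means (1−α)∫(u')² ≥ (α−c)∫u², and for the modes u_n = sin(nπ(x−x₀)/L) (x₀ the left endpoint) one has ∫u_n²/∫(u_n')² = (L/(nπ))² → 0, so a(u_n,u_n)/||u_n||_{H^1}² → 1. Hence the optimal constant is α = 1.
Therefore α = 1.


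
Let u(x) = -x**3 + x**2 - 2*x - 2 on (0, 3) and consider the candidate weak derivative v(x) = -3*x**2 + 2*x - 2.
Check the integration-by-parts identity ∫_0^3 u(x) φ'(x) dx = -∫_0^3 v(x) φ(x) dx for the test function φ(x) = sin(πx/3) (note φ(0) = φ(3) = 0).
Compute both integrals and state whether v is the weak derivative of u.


LHS = -324/π^3 + 75/π, RHS = -324/π^3 + 75/π. Yes, v = u' weakly.

u(x) = -x**3 + x**2 - 2*x - 2, classical derivative u'(x) = -3*x**2 + 2*x - 2.
φ(x) = sin(πx/3), so φ'(x) = π*cos(π*x/3)/3.
Note φ(0) = φ(3) = 0, so the boundary term u·φ vanishes.
LHS = ∫_0^3 u(x) φ'(x) dx = ∫_0^3 (-π*x^3*cos(π*x/3)/3 + π*x^2*cos(π*x/3)/3 - 2*π*x*cos(π*x/3)/3 - 2*π*cos(π*x/3)/3) dx. Term by term:
  ∫_0^3 -2*π*cos(π*x/3)/3 dx = 0;  ∫_0^3 -2*π*x*cos(π*x/3)/3 dx = 12/π;  ∫_0^3 -π*x^3*cos(π*x/3)/3 dx = -324/π^3 + 81/π;
  ∫_0^3 π*x^2*cos(π*x/3)/3 dx = -18/π.
Sum: 0 + 12/π + -324/π^3 + 81/π − 18/π = -324/π^3 + 75/π.
So LHS = -324/π^3 + 75/π.
∫_0^3 v(x) φ(x) dx = ∫_0^3 (-3*x^2*sin(π*x/3) + 2*x*sin(π*x/3) - 2*sin(π*x/3)) dx. Term by term:
  ∫_0^3 -2*sin(π*x/3) dx = -12/π;  ∫_0^3 -3*x^2*sin(π*x/3) dx = -81/π + 324/π^3;  ∫_0^3 2*x*sin(π*x/3) dx = 18/π.
Sum: -12/π + -81/π + 324/π^3 + 18/π = -75/π + 324/π^3.
So RHS = -∫_0^3 v(x) φ(x) dx = -324/π^3 + 75/π.
LHS = RHS, so the identity holds for this test φ.
Moreover u is smooth here and v(x) = u'(x) = -3*x**2 + 2*x - 2 pointwise, so the identity holds for every test function. Hence v is the weak derivative of u.


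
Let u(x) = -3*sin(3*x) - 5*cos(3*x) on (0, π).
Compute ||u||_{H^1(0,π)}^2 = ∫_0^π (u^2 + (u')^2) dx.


||u||_{H^1(0,π)}^2 = 170*π

u'(x) = 15*sin(3*x) - 9*cos(3*x).
Expand u² and (u')² and integrate term by term on (0, π), using: for integers n ≥ 1, ∫_0^π sin²(nx) dx = ∫_0^π cos²(nx) dx = π/2; for n ≠ n', ∫_0^π sin(nx)sin(n'x) dx = ∫_0^π cos(nx)cos(n'x) dx = 0; and by product-to-sum, ∫_0^π sin(nx)cos(n'x) dx = ½∫_0^π [sin((n+n')x) + sin((n−n')x)] dx, which is 0 when n+n' is even and 2n/(n²−n'²) when n+n' is odd (it need not vanish on (0, π)).
  u² squared terms: (-5)²·∫cos(3x)² dx = 25·π/2 = 25*π/2;  (-3)²·∫sin(3x)² dx = 9·π/2 = 9*π/2.
  u² cross terms: 2·(-5)·(-3)·∫cos(3x)·sin(3x) dx = 30·(0) = 0.
  So ∫_0^π u² dx = 25*π/2 + 9*π/2 + 0 = 17*π.
  (u')² squared terms: (-9)²·∫cos(3x)² dx = 81·π/2 = 81*π/2;  (15)²·∫sin(3x)² dx = 225·π/2 = 225*π/2.
  (u')² cross terms: 2·(-9)·(15)·∫cos(3x)·sin(3x) dx = -270·(0) = 0.
  So ∫_0^π (u')² dx = 81*π/2 + 225*π/2 + 0 = 153*π.
||u||_{H^1}^2 = (17*π) + (153*π) = 170*π.


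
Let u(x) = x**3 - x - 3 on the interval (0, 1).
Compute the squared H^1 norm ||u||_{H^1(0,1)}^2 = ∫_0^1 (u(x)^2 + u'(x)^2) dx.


||u||_{H^1}^2 = 2389/210

The H^1 norm (squared) on an interval (0, L) is
  ||u||_{H^1}^2 = ∫_0^L u(x)^2 dx + ∫_0^L u'(x)^2 dx.
Compute u'(x) = 3*x**2 - 1.
Then u(x)^2 = x**6 - 2*x**4 - 6*x**3 + x**2 + 6*x + 9 and u'(x)^2 = 9*x**4 - 6*x**2 + 1.
Integrate each monomial from 0 to 1 using ∫_0^1 c·x^n dx = c·1^(n+1)/(n+1):
  ∫_0^1 u(x)^2 dx = ∫_0^1 (x^6 - 2*x^4 - 6*x^3 + x^2 + 6*x + 9) dx. Term by term:
    ∫_0^1 x^6 dx = 1/7;  ∫_0^1 -2*x^4 dx = -2/5;  ∫_0^1 -6*x^3 dx = -3/2;
    ∫_0^1 x^2 dx = 1/3;  ∫_0^1 6*x dx = 3;  ∫_0^1 9 dx = 9.
  Sum: 1/7 − 2/5 − 3/2 + 1/3 + 3 + 9 = 2221/210.
  ∫_0^1 u'(x)^2 dx = ∫_0^1 (9*x^4 - 6*x^2 + 1) dx. Term by term:
    ∫_0^1 9*x^4 dx = 9/5;  ∫_0^1 -6*x^2 dx = -2;  ∫_0^1 1 dx = 1.
  Sum: 9/5 − 2 + 1 = 4/5.
Adding: ||u||_{H^1}^2 = 2221/210 + 4/5 = 2389/210.


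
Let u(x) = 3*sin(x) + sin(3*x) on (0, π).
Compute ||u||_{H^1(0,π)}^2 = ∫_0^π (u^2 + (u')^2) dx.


||u||_{H^1(0,π)}^2 = 14*π

u'(x) = 3*cos(x) + 3*cos(3*x).
Expand u² and (u')² and integrate term by term on (0, π), using: for integers n ≥ 1, ∫_0^π sin²(nx) dx = ∫_0^π cos²(nx) dx = π/2; for n ≠ n', ∫_0^π sin(nx)sin(n'x) dx = ∫_0^π cos(nx)cos(n'x) dx = 0; and by product-to-sum, ∫_0^π sin(nx)cos(n'x) dx = ½∫_0^π [sin((n+n')x) + sin((n−n')x)] dx, which is 0 when n+n' is even and 2n/(n²−n'²) when n+n' is odd (it need not vanish on (0, π)).
  u² squared terms: (3)²·∫sin(x)² dx = 9·π/2 = 9*π/2;  (1)²·∫sin(3x)² dx = 1·π/2 = π/2.
  u² cross terms: 2·(3)·(1)·∫sin(x)·sin(3x) dx = 6·(0) = 0.
  So ∫_0^π u² dx = 9*π/2 + π/2 + 0 = 5*π.
  (u')² squared terms: (3)²·∫cos(x)² dx = 9·π/2 = 9*π/2;  (3)²·∫cos(3x)² dx = 9·π/2 = 9*π/2.
  (u')² cross terms: 2·(3)·(3)·∫cos(x)·cos(3x) dx = 18·(0) = 0.
  So ∫_0^π (u')² dx = 9*π/2 + 9*π/2 + 0 = 9*π.
||u||_{H^1}^2 = (5*π) + (9*π) = 14*π.


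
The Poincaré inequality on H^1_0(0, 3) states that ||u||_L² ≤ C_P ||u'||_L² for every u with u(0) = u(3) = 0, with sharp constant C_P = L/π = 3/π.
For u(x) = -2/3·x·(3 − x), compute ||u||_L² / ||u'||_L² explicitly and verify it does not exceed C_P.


||u||_L² / ||u'||_L² = 3*sqrt(10)/10 < C_P = 3/π.

u(x) = -2/3·x·(3 − x), so u'(x) = 4*x/3 - 2.
u(x) = -2/3·x·(3 − x) vanishes at x = 0 and x = 3, so u ∈ H^1_0(0, 3). Differentiate via the product rule and integrate the resulting polynomials term by term.
  ∫_0^3 u² dx = ∫_0^3 (4*x^4/9 - 8*x^3/3 + 4*x^2) dx. Term by term:
    ∫_0^3 4*x^4/9 dx = 108/5;  ∫_0^3 -8*x^3/3 dx = -54;  ∫_0^3 4*x^2 dx = 36.
  Sum: 108/5 − 54 + 36 = 18/5.
  ∫_0^3 (u')² dx = ∫_0^3 (16*x^2/9 - 16*x/3 + 4) dx. Term by term:
    ∫_0^3 16*x^2/9 dx = 16;  ∫_0^3 -16*x/3 dx = -24;  ∫_0^3 4 dx = 12.
  Sum: 16 − 24 + 12 = 4.
∫_0^3 u² dx = 18/5, so ||u||_L² = 3*sqrt(10)/5.
∫_0^3 (u')² dx = 4, so ||u'||_L² = 2.
Ratio ||u||_L² / ||u'||_L² = 3*sqrt(10)/10.
Sharp Poincaré constant on H^1_0(0, 3) is C_P = L/π = 3/π, achieved by sin(π/3·x).
A polynomial bump cannot attain the sharp Poincaré constant (only the first sine eigenfunction does), so the ratio is strictly less than C_P, consistent with ||u||_L² ≤ C_P ||u'||_L².


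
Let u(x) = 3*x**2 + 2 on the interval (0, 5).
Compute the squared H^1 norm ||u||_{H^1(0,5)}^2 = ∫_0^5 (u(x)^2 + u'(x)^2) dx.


||u||_{H^1}^2 = 7645

The H^1 norm (squared) on an interval (0, L) is
  ||u||_{H^1}^2 = ∫_0^L u(x)^2 dx + ∫_0^L u'(x)^2 dx.
Compute u'(x) = 6*x.
Then u(x)^2 = 9*x**4 + 12*x**2 + 4 and u'(x)^2 = 36*x**2.
Integrate each monomial from 0 to 5 using ∫_0^5 c·x^n dx = c·5^(n+1)/(n+1):
  ∫_0^5 u(x)^2 dx = ∫_0^5 (9*x^4 + 12*x^2 + 4) dx. Term by term:
    ∫_0^5 9*x^4 dx = 5625;  ∫_0^5 12*x^2 dx = 500;  ∫_0^5 4 dx = 20.
  Sum: 5625 + 500 + 20 = 6145.
  ∫_0^5 u'(x)^2 dx = ∫_0^5 (36*x^2) dx. Term by term:
    ∫_0^5 36*x^2 dx = 1500.
Adding: ||u||_{H^1}^2 = 6145 + 1500 = 7645.


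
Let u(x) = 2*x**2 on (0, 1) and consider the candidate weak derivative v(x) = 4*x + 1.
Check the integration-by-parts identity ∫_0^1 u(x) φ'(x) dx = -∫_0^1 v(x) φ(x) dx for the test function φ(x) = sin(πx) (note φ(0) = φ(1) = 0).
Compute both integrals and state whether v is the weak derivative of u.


LHS = -4/π, RHS = -6/π. No, v is not the weak derivative of u.

u(x) = 2*x**2, classical derivative u'(x) = 4*x.
φ(x) = sin(πx), so φ'(x) = π*cos(π*x).
Note φ(0) = φ(1) = 0, so the boundary term u·φ vanishes.
LHS = ∫_0^1 u(x) φ'(x) dx = ∫_0^1 (2*π*x^2*cos(π*x)) dx. Term by term:
  ∫_0^1 2*π*x^2*cos(π*x) dx = -4/π.
So LHS = -4/π.
∫_0^1 v(x) φ(x) dx = ∫_0^1 (4*x*sin(π*x) + sin(π*x)) dx. Term by term:
  ∫_0^1 4*x*sin(π*x) dx = 4/π;  ∫_0^1 sin(π*x) dx = 2/π.
Sum: 4/π + 2/π = 6/π.
So RHS = -∫_0^1 v(x) φ(x) dx = -6/π.
LHS − RHS = 2/π ≠ 0, so the identity fails.
(For a valid weak derivative the identity must hold for EVERY test function, in particular this one. The failure shows v is NOT the weak derivative of u.)
Correct weak derivative would be u'(x) = 4*x.


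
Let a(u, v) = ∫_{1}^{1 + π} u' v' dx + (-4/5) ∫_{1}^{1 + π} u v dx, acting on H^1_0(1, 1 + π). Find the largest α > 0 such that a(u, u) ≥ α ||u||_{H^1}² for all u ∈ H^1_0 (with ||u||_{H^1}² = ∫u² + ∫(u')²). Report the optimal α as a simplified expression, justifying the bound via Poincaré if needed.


α = 1/10

Coercivity of a(·,·) on H^1_0(1, 1 + π) means a(u, u) ≥ α ||u||_{H^1}² for every u ∈ H^1_0.
The interval has length L = π, and Poincaré/coercivity depend only on L. Here a(u, u) = ∫(u')² + (-4/5)·∫u².
Here c = -4/5 < 0 with |c| < (π/L)² = 1, so coercivity still holds. The condition a(u,u) ≥ α||u||_{H^1}² reads (1−α)∫(u')² ≥ (α−c)∫u². Any admissible α is ≤ 1 (rapidly oscillating u have ∫u²/∫(u')² → 0), and α = 1 would force 0 ≥ (1−c)∫u², impossible since c < 1; so 1−α > 0. By the sharp Poincaré inequality on H^1_0 of an interval of length L, ∫(u')² ≥ (π/L)²∫u² with equality for the first sine mode sin(π(x−x₀)/L) (x₀ the left endpoint), so the inequality holds for all u iff (1−α)(π/L)² ≥ α − c, i.e. α ≤ ((π/L)² + c)/((π/L)² + 1) = (1 + c(L/π)²)/(1 + (L/π)²). (Direct route, valid since c ≤ 0: Poincaré gives c∫u² ≥ c(L/π)²∫(u')², so a(u,u) ≥ (1 + c(L/π)²)∫(u')², while ||u||_{H^1}² ≤ (1 + (L/π)²)∫(u')²; dividing yields the same α.) With (π/L)² = 1 and c = -4/5, the largest admissible constant is α = ((π/L)² + c)/((π/L)² + 1).
Simplifying, α = 1/10.


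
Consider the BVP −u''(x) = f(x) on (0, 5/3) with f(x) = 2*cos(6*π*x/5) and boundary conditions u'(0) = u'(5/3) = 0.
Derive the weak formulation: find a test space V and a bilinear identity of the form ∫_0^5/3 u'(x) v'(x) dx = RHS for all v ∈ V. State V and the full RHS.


V = H^1(0, 5/3) (no boundary constraint on v; u is determined up to an additive constant); weak form: ∫_0^5/3 u'v' dx = ∫_0^5/3 (2*cos(6*π*x/5)) v dx for all v ∈ V.

Multiply both sides by a test function v and integrate from 0 to 5/3:
  ∫_0^5/3 −u''(x) v(x) dx = ∫_0^5/3 f(x) v(x) dx.
Integrate the LHS by parts once:
  ∫_0^5/3 −u'' v dx = −[u'(x) v(x)]_0^5/3 + ∫_0^5/3 u'(x) v'(x) dx.
Thus ∫_0^5/3 u'(x) v'(x) dx = ∫_0^5/3 f(x) v(x) dx + [u'(x) v(x)]_0^5/3.
Choose V so that boundary terms are either known or forced to vanish.
u has homogeneous Neumann: u'(0) = u'(5/3) = 0. So [u' v]_0^5/3 = 0·v(5/3) − 0·v(0) = 0 for any v; take V = H^1(0, 5/3).
Weak formulation: find u (satisfying any essential BC) such that ∫_0^5/3 u'(x) v'(x) dx = ∫_0^5/3 f v dx for all v ∈ V (homogeneous Neumann, so boundary terms vanish).
Substituting f(x) = 2*cos(6*π*x/5), the right-hand side is ∫_0^5/3 (2*cos(6*π*x/5)) v dx.
Compatibility check (pure Neumann): taking v ≡ 1 ∈ V gives 0 = ∫_0^5/3 f dx + (0) − (0), i.e. ∫_0^5/3 f dx must equal u'(0) − u'(5/3) = 0. Indeed ∫_0^5/3 (2*cos(6*π*x/5)) dx = 0, so the data are compatible. The solution is then unique only up to an additive constant (fix it e.g. by requiring ∫_0^5/3 u dx = 0).


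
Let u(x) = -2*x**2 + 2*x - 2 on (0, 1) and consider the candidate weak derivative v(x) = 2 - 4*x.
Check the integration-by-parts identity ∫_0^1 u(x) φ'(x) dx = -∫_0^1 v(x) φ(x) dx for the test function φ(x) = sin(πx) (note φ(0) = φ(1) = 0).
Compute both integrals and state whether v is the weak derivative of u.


LHS = 0, RHS = 0. Yes, v = u' weakly.

u(x) = -2*x**2 + 2*x - 2, classical derivative u'(x) = 2 - 4*x.
φ(x) = sin(πx), so φ'(x) = π*cos(π*x).
Note φ(0) = φ(1) = 0, so the boundary term u·φ vanishes.
LHS = ∫_0^1 u(x) φ'(x) dx = ∫_0^1 (-2*π*x^2*cos(π*x) + 2*π*x*cos(π*x) - 2*π*cos(π*x)) dx. Term by term:
  ∫_0^1 -2*π*cos(π*x) dx = 0;  ∫_0^1 -2*π*x^2*cos(π*x) dx = 4/π;  ∫_0^1 2*π*x*cos(π*x) dx = -4/π.
Sum: 0 + 4/π − 4/π = 0.
So LHS = 0.
∫_0^1 v(x) φ(x) dx = ∫_0^1 (-4*x*sin(π*x) + 2*sin(π*x)) dx. Term by term:
  ∫_0^1 2*sin(π*x) dx = 4/π;  ∫_0^1 -4*x*sin(π*x) dx = -4/π.
Sum: 4/π − 4/π = 0.
So RHS = -∫_0^1 v(x) φ(x) dx = 0.
LHS = RHS, so the identity holds for this test φ.
Moreover u is smooth here and v(x) = u'(x) = 2 - 4*x pointwise, so the identity holds for every test function. Hence v is the weak derivative of u.


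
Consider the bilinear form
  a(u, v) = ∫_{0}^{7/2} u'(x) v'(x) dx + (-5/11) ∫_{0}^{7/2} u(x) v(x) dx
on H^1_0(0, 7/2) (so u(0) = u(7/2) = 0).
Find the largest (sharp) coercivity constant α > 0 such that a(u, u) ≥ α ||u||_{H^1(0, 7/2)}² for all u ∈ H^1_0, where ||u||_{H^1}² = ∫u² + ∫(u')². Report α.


α = (-245 + 44*π^2)/(11*(4*π^2 + 49))

Coercivity of a(·,·) on H^1_0(0, 7/2) means a(u, u) ≥ α ||u||_{H^1}² for every u ∈ H^1_0.
The interval has length L = 7/2, and Poincaré/coercivity depend only on L. Here a(u, u) = ∫(u')² + (-5/11)·∫u².
Here c = -5/11 < 0 with |c| < (π/L)² = 4*π^2/49, so coercivity still holds. The condition a(u,u) ≥ α||u||_{H^1}² reads (1−α)∫(u')² ≥ (α−c)∫u². Any admissible α is ≤ 1 (rapidly oscillating u have ∫u²/∫(u')² → 0), and α = 1 would force 0 ≥ (1−c)∫u², impossible since c < 1; so 1−α > 0. By the sharp Poincaré inequality on H^1_0 of an interval of length L, ∫(u')² ≥ (π/L)²∫u² with equality for the first sine mode sin(π(x−x₀)/L) (x₀ the left endpoint), so the inequality holds for all u iff (1−α)(π/L)² ≥ α − c, i.e. α ≤ ((π/L)² + c)/((π/L)² + 1) = (1 + c(L/π)²)/(1 + (L/π)²). (Direct route, valid since c ≤ 0: Poincaré gives c∫u² ≥ c(L/π)²∫(u')², so a(u,u) ≥ (1 + c(L/π)²)∫(u')², while ||u||_{H^1}² ≤ (1 + (L/π)²)∫(u')²; dividing yields the same α.) With (π/L)² = 4*π^2/49 and c = -5/11, the largest admissible constant is α = ((π/L)² + c)/((π/L)² + 1).
Simplifying, α = (-245 + 44*π^2)/(11*(4*π^2 + 49)).


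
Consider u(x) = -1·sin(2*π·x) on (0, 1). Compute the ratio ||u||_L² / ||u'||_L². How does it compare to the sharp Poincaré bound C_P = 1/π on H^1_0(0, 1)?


||u||_L² / ||u'||_L² = 1/(2*π) < C_P = 1/π.

u(x) = -1·sin(2*π·x), so u'(x) = -2*π*cos(2*π*x).
Writing u(x) = A·sin(kπx/L) with A = -1 and k = 2, use ∫_0^L sin²(kπx/L) dx = L/2 and ∫_0^L cos²(kπx/L) dx = L/2.
u² = 1·sin²(2*π·x) and (u')² = 4*π^2·cos²(2*π·x), and each of sin², cos² integrates to L/2 = 1/2 over (0, 1).
∫_0^1 u² dx = 1/2, so ||u||_L² = sqrt(2)/2.
∫_0^1 (u')² dx = 2*π^2, so ||u'||_L² = sqrt(2)*π.
Ratio ||u||_L² / ||u'||_L² = 1/(2*π).
Sharp Poincaré constant on H^1_0(0, 1) is C_P = L/π = 1/π, achieved by sin(π·x).
This is the k = 2 harmonic; the ratio L/(kπ) is strictly less than C_P = L/π, consistent with the sharp inequality ||u||_L² ≤ C_P ||u'||_L².


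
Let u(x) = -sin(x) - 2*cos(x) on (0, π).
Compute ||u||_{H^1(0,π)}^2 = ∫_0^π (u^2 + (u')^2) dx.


||u||_{H^1(0,π)}^2 = 5*π

u'(x) = 2*sin(x) - cos(x).
Expand u² and (u')² and integrate term by term on (0, π), using: for integers n ≥ 1, ∫_0^π sin²(nx) dx = ∫_0^π cos²(nx) dx = π/2; for n ≠ n', ∫_0^π sin(nx)sin(n'x) dx = ∫_0^π cos(nx)cos(n'x) dx = 0; and by product-to-sum, ∫_0^π sin(nx)cos(n'x) dx = ½∫_0^π [sin((n+n')x) + sin((n−n')x)] dx, which is 0 when n+n' is even and 2n/(n²−n'²) when n+n' is odd (it need not vanish on (0, π)).
  u² squared terms: (-1)²·∫sin(x)² dx = 1·π/2 = π/2;  (-2)²·∫cos(x)² dx = 4·π/2 = 2*π.
  u² cross terms: 2·(-1)·(-2)·∫sin(x)·cos(x) dx = 4·(0) = 0.
  So ∫_0^π u² dx = π/2 + 2*π + 0 = 5*π/2.
  (u')² squared terms: (-1)²·∫cos(x)² dx = 1·π/2 = π/2;  (2)²·∫sin(x)² dx = 4·π/2 = 2*π.
  (u')² cross terms: 2·(-1)·(2)·∫cos(x)·sin(x) dx = -4·(0) = 0.
  So ∫_0^π (u')² dx = π/2 + 2*π + 0 = 5*π/2.
||u||_{H^1}^2 = (5*π/2) + (5*π/2) = 5*π.


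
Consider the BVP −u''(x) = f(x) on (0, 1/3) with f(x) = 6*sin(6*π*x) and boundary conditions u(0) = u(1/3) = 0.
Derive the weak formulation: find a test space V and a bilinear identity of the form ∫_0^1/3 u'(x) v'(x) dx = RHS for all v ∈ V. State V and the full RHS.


V = H^1_0(0, 1/3) (so v(0) = v(1/3) = 0); weak form: ∫_0^1/3 u'v' dx = ∫_0^1/3 (6*sin(6*π*x)) v dx for all v ∈ V.

Multiply both sides by a test function v and integrate from 0 to 1/3:
  ∫_0^1/3 −u''(x) v(x) dx = ∫_0^1/3 f(x) v(x) dx.
Integrate the LHS by parts once:
  ∫_0^1/3 −u'' v dx = −[u'(x) v(x)]_0^1/3 + ∫_0^1/3 u'(x) v'(x) dx.
Thus ∫_0^1/3 u'(x) v'(x) dx = ∫_0^1/3 f(x) v(x) dx + [u'(x) v(x)]_0^1/3.
Choose V so that boundary terms are either known or forced to vanish.
u is Dirichlet: u(0) = u(1/3) = 0. Let V = H^1_0(0, 1/3); then v(0) = v(1/3) = 0, and [u' v]_0^1/3 = 0.
Weak formulation: find u (satisfying any essential BC) such that ∫_0^1/3 u'(x) v'(x) dx = ∫_0^1/3 f v dx for all v ∈ V.
Substituting f(x) = 6*sin(6*π*x), the right-hand side is ∫_0^1/3 (6*sin(6*π*x)) v dx.


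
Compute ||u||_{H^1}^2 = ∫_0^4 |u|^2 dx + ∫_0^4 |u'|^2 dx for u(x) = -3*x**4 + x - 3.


||u||_{H^1}^2 = 62711672/105

The H^1 norm (squared) on an interval (0, L) is
  ||u||_{H^1}^2 = ∫_0^L u(x)^2 dx + ∫_0^L u'(x)^2 dx.
Compute u'(x) = 1 - 12*x**3.
Then u(x)^2 = 9*x**8 - 6*x**5 + 18*x**4 + x**2 - 6*x + 9 and u'(x)^2 = 144*x**6 - 24*x**3 + 1.
Integrate each monomial from 0 to 4 using ∫_0^4 c·x^n dx = c·4^(n+1)/(n+1):
  ∫_0^4 u(x)^2 dx = ∫_0^4 (9*x^8 - 6*x^5 + 18*x^4 + x^2 - 6*x + 9) dx. Term by term:
    ∫_0^4 9*x^8 dx = 262144;  ∫_0^4 -6*x^5 dx = -4096;  ∫_0^4 18*x^4 dx = 18432/5;
    ∫_0^4 x^2 dx = 64/3;  ∫_0^4 -6*x dx = -48;  ∫_0^4 9 dx = 36.
  Sum: 262144 − 4096 + 18432/5 + 64/3 − 48 + 36 = 3926156/15.
  ∫_0^4 u'(x)^2 dx = ∫_0^4 (144*x^6 - 24*x^3 + 1) dx. Term by term:
    ∫_0^4 144*x^6 dx = 2359296/7;  ∫_0^4 -24*x^3 dx = -1536;  ∫_0^4 1 dx = 4.
  Sum: 2359296/7 − 1536 + 4 = 2348572/7.
Adding: ||u||_{H^1}^2 = 3926156/15 + 2348572/7 = 62711672/105.


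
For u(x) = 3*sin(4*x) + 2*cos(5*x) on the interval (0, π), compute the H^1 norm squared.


||u||_{H^1(0,π)}^2 = -832/3 + 257*π/2

u'(x) = -10*sin(5*x) + 12*cos(4*x).
Expand u² and (u')² and integrate term by term on (0, π), using: for integers n ≥ 1, ∫_0^π sin²(nx) dx = ∫_0^π cos²(nx) dx = π/2; for n ≠ n', ∫_0^π sin(nx)sin(n'x) dx = ∫_0^π cos(nx)cos(n'x) dx = 0; and by product-to-sum, ∫_0^π sin(nx)cos(n'x) dx = ½∫_0^π [sin((n+n')x) + sin((n−n')x)] dx, which is 0 when n+n' is even and 2n/(n²−n'²) when n+n' is odd (it need not vanish on (0, π)).
  u² squared terms: (2)²·∫cos(5x)² dx = 4·π/2 = 2*π;  (3)²·∫sin(4x)² dx = 9·π/2 = 9*π/2.
  u² cross terms: 2·(2)·(3)·∫cos(5x)·sin(4x) dx = 12·(-8/9) = -32/3.
  So ∫_0^π u² dx = 2*π + 9*π/2 − 32/3 = -32/3 + 13*π/2.
  (u')² squared terms: (-10)²·∫sin(5x)² dx = 100·π/2 = 50*π;  (12)²·∫cos(4x)² dx = 144·π/2 = 72*π.
  (u')² cross terms: 2·(-10)·(12)·∫sin(5x)·cos(4x) dx = -240·(10/9) = -800/3.
  So ∫_0^π (u')² dx = 50*π + 72*π − 800/3 = -800/3 + 122*π.
||u||_{H^1}^2 = (-32/3 + 13*π/2) + (-800/3 + 122*π) = -832/3 + 257*π/2.


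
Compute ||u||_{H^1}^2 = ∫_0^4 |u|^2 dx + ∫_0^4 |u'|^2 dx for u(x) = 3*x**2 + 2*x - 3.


||u||_{H^1}^2 = 48428/15

The H^1 norm (squared) on an interval (0, L) is
  ||u||_{H^1}^2 = ∫_0^L u(x)^2 dx + ∫_0^L u'(x)^2 dx.
Compute u'(x) = 6*x + 2.
Then u(x)^2 = 9*x**4 + 12*x**3 - 14*x**2 - 12*x + 9 and u'(x)^2 = 36*x**2 + 24*x + 4.
Integrate each monomial from 0 to 4 using ∫_0^4 c·x^n dx = c·4^(n+1)/(n+1):
  ∫_0^4 u(x)^2 dx = ∫_0^4 (9*x^4 + 12*x^3 - 14*x^2 - 12*x + 9) dx. Term by term:
    ∫_0^4 9*x^4 dx = 9216/5;  ∫_0^4 12*x^3 dx = 768;  ∫_0^4 -14*x^2 dx = -896/3;
    ∫_0^4 -12*x dx = -96;  ∫_0^4 9 dx = 36.
  Sum: 9216/5 + 768 − 896/3 − 96 + 36 = 33788/15.
  ∫_0^4 u'(x)^2 dx = ∫_0^4 (36*x^2 + 24*x + 4) dx. Term by term:
    ∫_0^4 36*x^2 dx = 768;  ∫_0^4 24*x dx = 192;  ∫_0^4 4 dx = 16.
  Sum: 768 + 192 + 16 = 976.
Adding: ||u||_{H^1}^2 = 33788/15 + 976 = 48428/15.


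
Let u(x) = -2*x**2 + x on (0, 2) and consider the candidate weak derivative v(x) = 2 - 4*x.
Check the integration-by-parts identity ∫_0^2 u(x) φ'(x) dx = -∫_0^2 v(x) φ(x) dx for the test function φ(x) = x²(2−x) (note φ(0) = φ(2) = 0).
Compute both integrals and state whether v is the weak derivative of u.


LHS = 76/15, RHS = 56/15. No, v is not the weak derivative of u.

u(x) = -2*x**2 + x, classical derivative u'(x) = 1 - 4*x.
φ(x) = x²(2−x), so φ'(x) = x*(4 - 3*x).
Note φ(0) = φ(2) = 0, so the boundary term u·φ vanishes.
LHS = ∫_0^2 u(x) φ'(x) dx = ∫_0^2 (6*x^4 - 11*x^3 + 4*x^2) dx. Term by term:
  ∫_0^2 6*x^4 dx = 192/5;  ∫_0^2 -11*x^3 dx = -44;  ∫_0^2 4*x^2 dx = 32/3.
Sum: 192/5 − 44 + 32/3 = 76/15.
So LHS = 76/15.
∫_0^2 v(x) φ(x) dx = ∫_0^2 (4*x^4 - 10*x^3 + 4*x^2) dx. Term by term:
  ∫_0^2 4*x^4 dx = 128/5;  ∫_0^2 -10*x^3 dx = -40;  ∫_0^2 4*x^2 dx = 32/3.
Sum: 128/5 − 40 + 32/3 = -56/15.
So RHS = -∫_0^2 v(x) φ(x) dx = 56/15.
LHS − RHS = 4/3 ≠ 0, so the identity fails.
(For a valid weak derivative the identity must hold for EVERY test function, in particular this one. The failure shows v is NOT the weak derivative of u.)
Correct weak derivative would be u'(x) = 1 - 4*x.


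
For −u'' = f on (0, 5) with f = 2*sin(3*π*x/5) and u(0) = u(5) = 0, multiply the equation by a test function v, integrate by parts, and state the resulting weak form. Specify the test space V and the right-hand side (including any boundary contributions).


V = H^1_0(0, 5) (so v(0) = v(5) = 0); weak form: ∫_0^5 u'v' dx = ∫_0^5 (2*sin(3*π*x/5)) v dx for all v ∈ V.

Multiply both sides by a test function v and integrate from 0 to 5:
  ∫_0^5 −u''(x) v(x) dx = ∫_0^5 f(x) v(x) dx.
Integrate the LHS by parts once:
  ∫_0^5 −u'' v dx = −[u'(x) v(x)]_0^5 + ∫_0^5 u'(x) v'(x) dx.
Thus ∫_0^5 u'(x) v'(x) dx = ∫_0^5 f(x) v(x) dx + [u'(x) v(x)]_0^5.
Choose V so that boundary terms are either known or forced to vanish.
u is Dirichlet: u(0) = u(5) = 0. Let V = H^1_0(0, 5); then v(0) = v(5) = 0, and [u' v]_0^5 = 0.
Weak formulation: find u (satisfying any essential BC) such that ∫_0^5 u'(x) v'(x) dx = ∫_0^5 f v dx for all v ∈ V.
Substituting f(x) = 2*sin(3*π*x/5), the right-hand side is ∫_0^5 (2*sin(3*π*x/5)) v dx.


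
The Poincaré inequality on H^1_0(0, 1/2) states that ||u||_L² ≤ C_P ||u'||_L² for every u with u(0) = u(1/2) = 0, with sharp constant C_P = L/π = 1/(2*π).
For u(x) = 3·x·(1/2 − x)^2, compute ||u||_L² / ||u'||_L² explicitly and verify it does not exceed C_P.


||u||_L² / ||u'||_L² = sqrt(14)/28 < C_P = 1/(2*π).

u(x) = 3·x·(1/2 − x)^2, so u'(x) = 9*x^2 - 6*x + 3/4.
u(x) = 3·x·(1/2 − x)^2 vanishes at x = 0 and x = 1/2, so u ∈ H^1_0(0, 1/2). Differentiate via the product rule and integrate the resulting polynomials term by term.
  ∫_0^1/2 u² dx = ∫_0^1/2 (9*x^6 - 18*x^5 + 27*x^4/2 - 9*x^3/2 + 9*x^2/16) dx. Term by term:
    ∫_0^1/2 9*x^6 dx = 9/896;  ∫_0^1/2 -18*x^5 dx = -3/64;  ∫_0^1/2 27*x^4/2 dx = 27/320;
    ∫_0^1/2 -9*x^3/2 dx = -9/128;  ∫_0^1/2 9*x^2/16 dx = 3/128.
  Sum: 9/896 − 3/64 + 27/320 − 9/128 + 3/128 = 3/4480.
  ∫_0^1/2 (u')² dx = ∫_0^1/2 (81*x^4 - 108*x^3 + 99*x^2/2 - 9*x + 9/16) dx. Term by term:
    ∫_0^1/2 81*x^4 dx = 81/160;  ∫_0^1/2 -108*x^3 dx = -27/16;  ∫_0^1/2 99*x^2/2 dx = 33/16;
    ∫_0^1/2 -9*x dx = -9/8;  ∫_0^1/2 9/16 dx = 9/32.
  Sum: 81/160 − 27/16 + 33/16 − 9/8 + 9/32 = 3/80.
∫_0^1/2 u² dx = 3/4480, so ||u||_L² = sqrt(210)/560.
∫_0^1/2 (u')² dx = 3/80, so ||u'||_L² = sqrt(15)/20.
Ratio ||u||_L² / ||u'||_L² = sqrt(14)/28.
Sharp Poincaré constant on H^1_0(0, 1/2) is C_P = L/π = 1/(2*π), achieved by sin(2*π·x).
A polynomial bump cannot attain the sharp Poincaré constant (only the first sine eigenfunction does), so the ratio is strictly less than C_P, consistent with ||u||_L² ≤ C_P ||u'||_L².


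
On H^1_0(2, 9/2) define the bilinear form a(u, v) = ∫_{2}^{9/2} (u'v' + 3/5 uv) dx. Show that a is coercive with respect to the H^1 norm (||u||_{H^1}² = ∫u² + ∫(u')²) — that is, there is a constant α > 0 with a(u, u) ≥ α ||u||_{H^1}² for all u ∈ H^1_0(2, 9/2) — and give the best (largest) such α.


α = (15 + 4*π^2)/(25 + 4*π^2)

Coercivity of a(·,·) on H^1_0(2, 9/2) means a(u, u) ≥ α ||u||_{H^1}² for every u ∈ H^1_0.
The interval has length L = 5/2, and Poincaré/coercivity depend only on L. Here a(u, u) = ∫(u')² + (3/5)·∫u².
Here 0 < c = 3/5 < 1. The condition a(u,u) ≥ α||u||_{H^1}² reads (1−α)∫(u')² ≥ (α−c)∫u². Any admissible α is ≤ 1 (rapidly oscillating u have ∫u²/∫(u')² → 0), and α = 1 would force 0 ≥ (1−c)∫u², impossible since c < 1; so 1−α > 0. By the sharp Poincaré inequality on H^1_0 of an interval of length L, ∫(u')² ≥ (π/L)²∫u² with equality for the first sine mode sin(π(x−x₀)/L) (x₀ the left endpoint), so the inequality holds for all u iff (1−α)(π/L)² ≥ α − c, i.e. α ≤ ((π/L)² + c)/((π/L)² + 1) = (1 + c(L/π)²)/(1 + (L/π)²). With (π/L)² = 4*π^2/25 and c = 3/5, the largest admissible constant is α = ((π/L)² + c)/((π/L)² + 1).
Simplifying, α = (15 + 4*π^2)/(25 + 4*π^2).


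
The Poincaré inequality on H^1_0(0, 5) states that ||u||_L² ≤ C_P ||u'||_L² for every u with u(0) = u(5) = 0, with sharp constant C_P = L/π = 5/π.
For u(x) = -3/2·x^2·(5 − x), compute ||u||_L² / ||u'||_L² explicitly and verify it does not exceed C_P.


||u||_L² / ||u'||_L² = 5*sqrt(14)/14 < C_P = 5/π.

u(x) = -3/2·x^2·(5 − x), so u'(x) = 3*x*(3*x - 10)/2.
u(x) = -3/2·x^2·(5 − x) vanishes at x = 0 and x = 5, so u ∈ H^1_0(0, 5). Differentiate via the product rule and integrate the resulting polynomials term by term.
  ∫_0^5 u² dx = ∫_0^5 (9*x^6/4 - 45*x^5/2 + 225*x^4/4) dx. Term by term:
    ∫_0^5 9*x^6/4 dx = 703125/28;  ∫_0^5 -45*x^5/2 dx = -234375/4;  ∫_0^5 225*x^4/4 dx = 140625/4.
  Sum: 703125/28 − 234375/4 + 140625/4 = 46875/28.
  ∫_0^5 (u')² dx = ∫_0^5 (81*x^4/4 - 135*x^3 + 225*x^2) dx. Term by term:
    ∫_0^5 81*x^4/4 dx = 50625/4;  ∫_0^5 -135*x^3 dx = -84375/4;  ∫_0^5 225*x^2 dx = 9375.
  Sum: 50625/4 − 84375/4 + 9375 = 1875/2.
∫_0^5 u² dx = 46875/28, so ||u||_L² = 125*sqrt(21)/14.
∫_0^5 (u')² dx = 1875/2, so ||u'||_L² = 25*sqrt(6)/2.
Ratio ||u||_L² / ||u'||_L² = 5*sqrt(14)/14.
Sharp Poincaré constant on H^1_0(0, 5) is C_P = L/π = 5/π, achieved by sin(π/5·x).
A polynomial bump cannot attain the sharp Poincaré constant (only the first sine eigenfunction does), so the ratio is strictly less than C_P, consistent with ||u||_L² ≤ C_P ||u'||_L².


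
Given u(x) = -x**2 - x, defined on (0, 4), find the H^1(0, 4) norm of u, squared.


||u||_{H^1}^2 = 7132/15

The H^1 norm (squared) on an interval (0, L) is
  ||u||_{H^1}^2 = ∫_0^L u(x)^2 dx + ∫_0^L u'(x)^2 dx.
Compute u'(x) = -2*x - 1.
Then u(x)^2 = x**4 + 2*x**3 + x**2 and u'(x)^2 = 4*x**2 + 4*x + 1.
Integrate each monomial from 0 to 4 using ∫_0^4 c·x^n dx = c·4^(n+1)/(n+1):
  ∫_0^4 u(x)^2 dx = ∫_0^4 (x^4 + 2*x^3 + x^2) dx. Term by term:
    ∫_0^4 x^4 dx = 1024/5;  ∫_0^4 2*x^3 dx = 128;  ∫_0^4 x^2 dx = 64/3.
  Sum: 1024/5 + 128 + 64/3 = 5312/15.
  ∫_0^4 u'(x)^2 dx = ∫_0^4 (4*x^2 + 4*x + 1) dx. Term by term:
    ∫_0^4 4*x^2 dx = 256/3;  ∫_0^4 4*x dx = 32;  ∫_0^4 1 dx = 4.
  Sum: 256/3 + 32 + 4 = 364/3.
Adding: ||u||_{H^1}^2 = 5312/15 + 364/3 = 7132/15.


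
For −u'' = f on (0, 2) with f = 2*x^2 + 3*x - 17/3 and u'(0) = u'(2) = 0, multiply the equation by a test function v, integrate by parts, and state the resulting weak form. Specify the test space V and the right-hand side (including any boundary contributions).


V = H^1(0, 2) (no boundary constraint on v; u is determined up to an additive constant); weak form: ∫_0^2 u'v' dx = ∫_0^2 (2*x^2 + 3*x - 17/3) v dx for all v ∈ V.

Multiply both sides by a test function v and integrate from 0 to 2:
  ∫_0^2 −u''(x) v(x) dx = ∫_0^2 f(x) v(x) dx.
Integrate the LHS by parts once:
  ∫_0^2 −u'' v dx = −[u'(x) v(x)]_0^2 + ∫_0^2 u'(x) v'(x) dx.
Thus ∫_0^2 u'(x) v'(x) dx = ∫_0^2 f(x) v(x) dx + [u'(x) v(x)]_0^2.
Choose V so that boundary terms are either known or forced to vanish.
u has homogeneous Neumann: u'(0) = u'(2) = 0. So [u' v]_0^2 = 0·v(2) − 0·v(0) = 0 for any v; take V = H^1(0, 2).
Weak formulation: find u (satisfying any essential BC) such that ∫_0^2 u'(x) v'(x) dx = ∫_0^2 f v dx for all v ∈ V (homogeneous Neumann, so boundary terms vanish).
Substituting f(x) = 2*x^2 + 3*x - 17/3, the right-hand side is ∫_0^2 (2*x^2 + 3*x - 17/3) v dx.
Compatibility check (pure Neumann): taking v ≡ 1 ∈ V gives 0 = ∫_0^2 f dx + (0) − (0), i.e. ∫_0^2 f dx must equal u'(0) − u'(2) = 0. Indeed ∫_0^2 (2*x^2 + 3*x - 17/3) dx = 0, so the data are compatible. The solution is then unique only up to an additive constant (fix it e.g. by requiring ∫_0^2 u dx = 0).


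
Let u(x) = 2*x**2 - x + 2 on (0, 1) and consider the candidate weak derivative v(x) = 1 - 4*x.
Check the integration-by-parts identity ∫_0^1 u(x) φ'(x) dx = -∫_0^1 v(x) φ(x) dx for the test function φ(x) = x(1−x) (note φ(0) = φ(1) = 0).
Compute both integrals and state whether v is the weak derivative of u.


LHS = -1/6, RHS = 1/6. No, v is not the weak derivative of u.

u(x) = 2*x**2 - x + 2, classical derivative u'(x) = 4*x - 1.
φ(x) = x(1−x), so φ'(x) = 1 - 2*x.
Note φ(0) = φ(1) = 0, so the boundary term u·φ vanishes.
LHS = ∫_0^1 u(x) φ'(x) dx = ∫_0^1 (-4*x^3 + 4*x^2 - 5*x + 2) dx. Term by term:
  ∫_0^1 -4*x^3 dx = -1;  ∫_0^1 4*x^2 dx = 4/3;  ∫_0^1 -5*x dx = -5/2;
  ∫_0^1 2 dx = 2.
Sum: -1 + 4/3 − 5/2 + 2 = -1/6.
So LHS = -1/6.
∫_0^1 v(x) φ(x) dx = ∫_0^1 (4*x^3 - 5*x^2 + x) dx. Term by term:
  ∫_0^1 4*x^3 dx = 1;  ∫_0^1 -5*x^2 dx = -5/3;  ∫_0^1 x dx = 1/2.
Sum: 1 − 5/3 + 1/2 = -1/6.
So RHS = -∫_0^1 v(x) φ(x) dx = 1/6.
LHS − RHS = -1/3 ≠ 0, so the identity fails.
(For a valid weak derivative the identity must hold for EVERY test function, in particular this one. The failure shows v is NOT the weak derivative of u.)
Correct weak derivative would be u'(x) = 4*x - 1.


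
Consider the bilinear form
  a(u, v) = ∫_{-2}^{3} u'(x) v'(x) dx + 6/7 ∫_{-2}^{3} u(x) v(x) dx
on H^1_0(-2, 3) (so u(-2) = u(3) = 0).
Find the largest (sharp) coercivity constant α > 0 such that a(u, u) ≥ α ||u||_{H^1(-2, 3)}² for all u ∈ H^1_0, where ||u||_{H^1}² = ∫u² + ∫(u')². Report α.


α = (π^2 + 150/7)/(π^2 + 25)

Coercivity of a(·,·) on H^1_0(-2, 3) means a(u, u) ≥ α ||u||_{H^1}² for every u ∈ H^1_0.
The interval has length L = 5, and Poincaré/coercivity depend only on L. Here a(u, u) = ∫(u')² + (6/7)·∫u².
Here 0 < c = 6/7 < 1. The condition a(u,u) ≥ α||u||_{H^1}² reads (1−α)∫(u')² ≥ (α−c)∫u². Any admissible α is ≤ 1 (rapidly oscillating u have ∫u²/∫(u')² → 0), and α = 1 would force 0 ≥ (1−c)∫u², impossible since c < 1; so 1−α > 0. By the sharp Poincaré inequality on H^1_0 of an interval of length L, ∫(u')² ≥ (π/L)²∫u² with equality for the first sine mode sin(π(x−x₀)/L) (x₀ the left endpoint), so the inequality holds for all u iff (1−α)(π/L)² ≥ α − c, i.e. α ≤ ((π/L)² + c)/((π/L)² + 1) = (1 + c(L/π)²)/(1 + (L/π)²). With (π/L)² = π^2/25 and c = 6/7, the largest admissible constant is α = ((π/L)² + c)/((π/L)² + 1).
Simplifying, α = (π^2 + 150/7)/(π^2 + 25).


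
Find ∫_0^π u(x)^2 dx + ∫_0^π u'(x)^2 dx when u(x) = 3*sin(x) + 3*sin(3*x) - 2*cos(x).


||u||_{H^1(0,π)}^2 = 58*π

u'(x) = 2*sin(x) + 3*cos(x) + 9*cos(3*x).
Expand u² and (u')² and integrate term by term on (0, π), using: for integers n ≥ 1, ∫_0^π sin²(nx) dx = ∫_0^π cos²(nx) dx = π/2; for n ≠ n', ∫_0^π sin(nx)sin(n'x) dx = ∫_0^π cos(nx)cos(n'x) dx = 0; and by product-to-sum, ∫_0^π sin(nx)cos(n'x) dx = ½∫_0^π [sin((n+n')x) + sin((n−n')x)] dx, which is 0 when n+n' is even and 2n/(n²−n'²) when n+n' is odd (it need not vanish on (0, π)).
  u² squared terms: (-2)²·∫cos(x)² dx = 4·π/2 = 2*π;  (3)²·∫sin(x)² dx = 9·π/2 = 9*π/2;  (3)²·∫sin(3x)² dx = 9·π/2 = 9*π/2.
  u² cross terms: 2·(-2)·(3)·∫cos(x)·sin(x) dx = -12·(0) = 0;  2·(-2)·(3)·∫cos(x)·sin(3x) dx = -12·(0) = 0;  2·(3)·(3)·∫sin(x)·sin(3x) dx = 18·(0) = 0.
  So ∫_0^π u² dx = 2*π + 9*π/2 + 9*π/2 + 0 + 0 + 0 = 11*π.
  (u')² squared terms: (2)²·∫sin(x)² dx = 4·π/2 = 2*π;  (3)²·∫cos(x)² dx = 9·π/2 = 9*π/2;  (9)²·∫cos(3x)² dx = 81·π/2 = 81*π/2.
  (u')² cross terms: 2·(2)·(3)·∫sin(x)·cos(x) dx = 12·(0) = 0;  2·(2)·(9)·∫sin(x)·cos(3x) dx = 36·(0) = 0;  2·(3)·(9)·∫cos(x)·cos(3x) dx = 54·(0) = 0.
  So ∫_0^π (u')² dx = 2*π + 9*π/2 + 81*π/2 + 0 + 0 + 0 = 47*π.
||u||_{H^1}^2 = (11*π) + (47*π) = 58*π.


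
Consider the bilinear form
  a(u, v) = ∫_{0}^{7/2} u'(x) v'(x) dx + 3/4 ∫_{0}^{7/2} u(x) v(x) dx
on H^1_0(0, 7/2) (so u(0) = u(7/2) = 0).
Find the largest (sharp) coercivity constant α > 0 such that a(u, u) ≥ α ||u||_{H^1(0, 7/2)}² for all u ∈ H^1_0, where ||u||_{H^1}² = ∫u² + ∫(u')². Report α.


α = (147 + 16*π^2)/(4*(4*π^2 + 49))

Coercivity of a(·,·) on H^1_0(0, 7/2) means a(u, u) ≥ α ||u||_{H^1}² for every u ∈ H^1_0.
The interval has length L = 7/2, and Poincaré/coercivity depend only on L. Here a(u, u) = ∫(u')² + (3/4)·∫u².
Here 0 < c = 3/4 < 1. The condition a(u,u) ≥ α||u||_{H^1}² reads (1−α)∫(u')² ≥ (α−c)∫u². Any admissible α is ≤ 1 (rapidly oscillating u have ∫u²/∫(u')² → 0), and α = 1 would force 0 ≥ (1−c)∫u², impossible since c < 1; so 1−α > 0. By the sharp Poincaré inequality on H^1_0 of an interval of length L, ∫(u')² ≥ (π/L)²∫u² with equality for the first sine mode sin(π(x−x₀)/L) (x₀ the left endpoint), so the inequality holds for all u iff (1−α)(π/L)² ≥ α − c, i.e. α ≤ ((π/L)² + c)/((π/L)² + 1) = (1 + c(L/π)²)/(1 + (L/π)²). With (π/L)² = 4*π^2/49 and c = 3/4, the largest admissible constant is α = ((π/L)² + c)/((π/L)² + 1).
Simplifying, α = (147 + 16*π^2)/(4*(4*π^2 + 49)).


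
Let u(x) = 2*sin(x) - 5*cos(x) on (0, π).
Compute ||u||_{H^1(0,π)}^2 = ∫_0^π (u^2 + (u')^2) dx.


||u||_{H^1(0,π)}^2 = 29*π

u'(x) = 5*sin(x) + 2*cos(x).
Expand u² and (u')² and integrate term by term on (0, π), using: for integers n ≥ 1, ∫_0^π sin²(nx) dx = ∫_0^π cos²(nx) dx = π/2; for n ≠ n', ∫_0^π sin(nx)sin(n'x) dx = ∫_0^π cos(nx)cos(n'x) dx = 0; and by product-to-sum, ∫_0^π sin(nx)cos(n'x) dx = ½∫_0^π [sin((n+n')x) + sin((n−n')x)] dx, which is 0 when n+n' is even and 2n/(n²−n'²) when n+n' is odd (it need not vanish on (0, π)).
  u² squared terms: (-5)²·∫cos(x)² dx = 25·π/2 = 25*π/2;  (2)²·∫sin(x)² dx = 4·π/2 = 2*π.
  u² cross terms: 2·(-5)·(2)·∫cos(x)·sin(x) dx = -20·(0) = 0.
  So ∫_0^π u² dx = 25*π/2 + 2*π + 0 = 29*π/2.
  (u')² squared terms: (2)²·∫cos(x)² dx = 4·π/2 = 2*π;  (5)²·∫sin(x)² dx = 25·π/2 = 25*π/2.
  (u')² cross terms: 2·(2)·(5)·∫cos(x)·sin(x) dx = 20·(0) = 0.
  So ∫_0^π (u')² dx = 2*π + 25*π/2 + 0 = 29*π/2.
||u||_{H^1}^2 = (29*π/2) + (29*π/2) = 29*π.


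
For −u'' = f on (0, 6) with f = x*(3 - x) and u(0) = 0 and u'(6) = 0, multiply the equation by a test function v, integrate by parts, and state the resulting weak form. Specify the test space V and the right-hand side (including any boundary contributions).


V = {v ∈ H^1(0, 6) : v(0) = 0} (test functions vanish at x = 0 where u is specified); weak form: ∫_0^6 u'v' dx = ∫_0^6 (x*(3 - x)) v dx for all v ∈ V.

Multiply both sides by a test function v and integrate from 0 to 6:
  ∫_0^6 −u''(x) v(x) dx = ∫_0^6 f(x) v(x) dx.
Integrate the LHS by parts once:
  ∫_0^6 −u'' v dx = −[u'(x) v(x)]_0^6 + ∫_0^6 u'(x) v'(x) dx.
Thus ∫_0^6 u'(x) v'(x) dx = ∫_0^6 f(x) v(x) dx + [u'(x) v(x)]_0^6.
Choose V so that boundary terms are either known or forced to vanish.
Mixed BC: u(0) = 0 (Dirichlet) and u'(6) = 0 (Neumann). Define V = {v ∈ H^1(0, 6) : v(0) = 0}. Then [u' v]_0^6 = u'(6)·v(6) − u'(0)·0 = 0.
Weak formulation: find u (satisfying any essential BC) such that ∫_0^6 u'(x) v'(x) dx = ∫_0^6 f v dx for all v ∈ V (Dirichlet at 0 absorbed into V; the Neumann datum at x = 6 is zero, so no boundary term remains).
Substituting f(x) = x*(3 - x), the right-hand side is ∫_0^6 (x*(3 - x)) v dx.
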